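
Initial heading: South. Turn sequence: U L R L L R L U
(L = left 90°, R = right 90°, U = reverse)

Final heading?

Start: South
  U (U-turn (180°)) -> North
  L (left (90° counter-clockwise)) -> West
  R (right (90° clockwise)) -> North
  L (left (90° counter-clockwise)) -> West
  L (left (90° counter-clockwise)) -> South
  R (right (90° clockwise)) -> West
  L (left (90° counter-clockwise)) -> South
  U (U-turn (180°)) -> North
Final: North

Answer: Final heading: North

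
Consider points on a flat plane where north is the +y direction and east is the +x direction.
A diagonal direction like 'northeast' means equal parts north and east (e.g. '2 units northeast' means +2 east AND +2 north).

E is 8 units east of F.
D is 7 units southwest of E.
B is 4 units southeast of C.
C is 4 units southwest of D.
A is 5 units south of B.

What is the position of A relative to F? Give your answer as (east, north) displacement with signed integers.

Place F at the origin (east=0, north=0).
  E is 8 units east of F: delta (east=+8, north=+0); E at (east=8, north=0).
  D is 7 units southwest of E: delta (east=-7, north=-7); D at (east=1, north=-7).
  C is 4 units southwest of D: delta (east=-4, north=-4); C at (east=-3, north=-11).
  B is 4 units southeast of C: delta (east=+4, north=-4); B at (east=1, north=-15).
  A is 5 units south of B: delta (east=+0, north=-5); A at (east=1, north=-20).
Therefore A relative to F: (east=1, north=-20).

Answer: A is at (east=1, north=-20) relative to F.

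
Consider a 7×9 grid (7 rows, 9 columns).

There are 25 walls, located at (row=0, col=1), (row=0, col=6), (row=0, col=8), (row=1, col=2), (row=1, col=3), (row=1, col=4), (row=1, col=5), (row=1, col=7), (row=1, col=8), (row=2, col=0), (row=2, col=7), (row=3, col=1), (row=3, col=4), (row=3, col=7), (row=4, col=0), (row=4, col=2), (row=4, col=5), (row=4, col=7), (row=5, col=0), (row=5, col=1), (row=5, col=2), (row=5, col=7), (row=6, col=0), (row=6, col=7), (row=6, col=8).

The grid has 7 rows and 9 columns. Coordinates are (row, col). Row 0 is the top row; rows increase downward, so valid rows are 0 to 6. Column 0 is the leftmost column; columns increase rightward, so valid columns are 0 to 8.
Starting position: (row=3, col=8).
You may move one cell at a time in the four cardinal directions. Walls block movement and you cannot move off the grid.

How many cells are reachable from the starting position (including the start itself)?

BFS flood-fill from (row=3, col=8):
  Distance 0: (row=3, col=8)
  Distance 1: (row=2, col=8), (row=4, col=8)
  Distance 2: (row=5, col=8)
Total reachable: 4 (grid has 38 open cells total)

Answer: Reachable cells: 4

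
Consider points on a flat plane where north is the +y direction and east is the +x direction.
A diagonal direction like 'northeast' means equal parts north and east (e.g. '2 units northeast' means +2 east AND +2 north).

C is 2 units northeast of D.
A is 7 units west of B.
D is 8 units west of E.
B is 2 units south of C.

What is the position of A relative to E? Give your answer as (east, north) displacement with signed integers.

Answer: A is at (east=-13, north=0) relative to E.

Derivation:
Place E at the origin (east=0, north=0).
  D is 8 units west of E: delta (east=-8, north=+0); D at (east=-8, north=0).
  C is 2 units northeast of D: delta (east=+2, north=+2); C at (east=-6, north=2).
  B is 2 units south of C: delta (east=+0, north=-2); B at (east=-6, north=0).
  A is 7 units west of B: delta (east=-7, north=+0); A at (east=-13, north=0).
Therefore A relative to E: (east=-13, north=0).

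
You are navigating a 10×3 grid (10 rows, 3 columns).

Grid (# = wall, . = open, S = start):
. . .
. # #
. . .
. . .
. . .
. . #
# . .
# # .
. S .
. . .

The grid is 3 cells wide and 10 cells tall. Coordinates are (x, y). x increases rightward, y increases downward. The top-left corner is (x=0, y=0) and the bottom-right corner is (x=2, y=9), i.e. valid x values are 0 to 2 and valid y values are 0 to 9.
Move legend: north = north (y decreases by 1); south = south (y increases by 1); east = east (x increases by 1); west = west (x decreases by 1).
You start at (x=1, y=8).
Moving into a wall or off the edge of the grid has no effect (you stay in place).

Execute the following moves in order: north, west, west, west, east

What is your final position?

Start: (x=1, y=8)
  north (north): blocked, stay at (x=1, y=8)
  west (west): (x=1, y=8) -> (x=0, y=8)
  west (west): blocked, stay at (x=0, y=8)
  west (west): blocked, stay at (x=0, y=8)
  east (east): (x=0, y=8) -> (x=1, y=8)
Final: (x=1, y=8)

Answer: Final position: (x=1, y=8)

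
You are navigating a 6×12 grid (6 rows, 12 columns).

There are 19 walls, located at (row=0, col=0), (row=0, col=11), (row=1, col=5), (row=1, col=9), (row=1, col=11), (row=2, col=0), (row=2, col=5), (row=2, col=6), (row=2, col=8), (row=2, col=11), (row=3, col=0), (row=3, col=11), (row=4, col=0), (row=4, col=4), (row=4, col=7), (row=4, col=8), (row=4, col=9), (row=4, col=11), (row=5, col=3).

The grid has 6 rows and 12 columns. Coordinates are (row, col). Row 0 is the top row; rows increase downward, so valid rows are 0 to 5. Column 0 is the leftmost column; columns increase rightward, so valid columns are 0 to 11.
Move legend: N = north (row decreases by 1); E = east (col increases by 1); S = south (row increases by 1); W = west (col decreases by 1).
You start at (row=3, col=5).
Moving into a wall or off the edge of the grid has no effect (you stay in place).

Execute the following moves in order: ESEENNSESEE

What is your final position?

Start: (row=3, col=5)
  E (east): (row=3, col=5) -> (row=3, col=6)
  S (south): (row=3, col=6) -> (row=4, col=6)
  E (east): blocked, stay at (row=4, col=6)
  E (east): blocked, stay at (row=4, col=6)
  N (north): (row=4, col=6) -> (row=3, col=6)
  N (north): blocked, stay at (row=3, col=6)
  S (south): (row=3, col=6) -> (row=4, col=6)
  E (east): blocked, stay at (row=4, col=6)
  S (south): (row=4, col=6) -> (row=5, col=6)
  E (east): (row=5, col=6) -> (row=5, col=7)
  E (east): (row=5, col=7) -> (row=5, col=8)
Final: (row=5, col=8)

Answer: Final position: (row=5, col=8)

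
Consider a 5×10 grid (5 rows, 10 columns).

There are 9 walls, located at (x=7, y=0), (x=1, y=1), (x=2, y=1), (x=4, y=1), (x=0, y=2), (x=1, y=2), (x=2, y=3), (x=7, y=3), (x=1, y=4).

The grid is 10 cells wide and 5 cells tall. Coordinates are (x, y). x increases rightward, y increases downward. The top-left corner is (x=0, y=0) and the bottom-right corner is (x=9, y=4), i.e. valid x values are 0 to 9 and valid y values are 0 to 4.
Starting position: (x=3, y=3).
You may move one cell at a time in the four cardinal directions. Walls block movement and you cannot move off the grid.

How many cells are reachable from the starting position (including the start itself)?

Answer: Reachable cells: 38

Derivation:
BFS flood-fill from (x=3, y=3):
  Distance 0: (x=3, y=3)
  Distance 1: (x=3, y=2), (x=4, y=3), (x=3, y=4)
  Distance 2: (x=3, y=1), (x=2, y=2), (x=4, y=2), (x=5, y=3), (x=2, y=4), (x=4, y=4)
  Distance 3: (x=3, y=0), (x=5, y=2), (x=6, y=3), (x=5, y=4)
  Distance 4: (x=2, y=0), (x=4, y=0), (x=5, y=1), (x=6, y=2), (x=6, y=4)
  Distance 5: (x=1, y=0), (x=5, y=0), (x=6, y=1), (x=7, y=2), (x=7, y=4)
  Distance 6: (x=0, y=0), (x=6, y=0), (x=7, y=1), (x=8, y=2), (x=8, y=4)
  Distance 7: (x=0, y=1), (x=8, y=1), (x=9, y=2), (x=8, y=3), (x=9, y=4)
  Distance 8: (x=8, y=0), (x=9, y=1), (x=9, y=3)
  Distance 9: (x=9, y=0)
Total reachable: 38 (grid has 41 open cells total)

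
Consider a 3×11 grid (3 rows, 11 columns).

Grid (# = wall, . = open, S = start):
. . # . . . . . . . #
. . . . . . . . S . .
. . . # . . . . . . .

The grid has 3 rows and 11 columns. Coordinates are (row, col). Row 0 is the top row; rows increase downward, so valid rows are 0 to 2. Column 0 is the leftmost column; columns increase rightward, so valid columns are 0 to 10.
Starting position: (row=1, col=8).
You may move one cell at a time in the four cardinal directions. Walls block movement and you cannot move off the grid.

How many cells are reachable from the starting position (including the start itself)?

Answer: Reachable cells: 30

Derivation:
BFS flood-fill from (row=1, col=8):
  Distance 0: (row=1, col=8)
  Distance 1: (row=0, col=8), (row=1, col=7), (row=1, col=9), (row=2, col=8)
  Distance 2: (row=0, col=7), (row=0, col=9), (row=1, col=6), (row=1, col=10), (row=2, col=7), (row=2, col=9)
  Distance 3: (row=0, col=6), (row=1, col=5), (row=2, col=6), (row=2, col=10)
  Distance 4: (row=0, col=5), (row=1, col=4), (row=2, col=5)
  Distance 5: (row=0, col=4), (row=1, col=3), (row=2, col=4)
  Distance 6: (row=0, col=3), (row=1, col=2)
  Distance 7: (row=1, col=1), (row=2, col=2)
  Distance 8: (row=0, col=1), (row=1, col=0), (row=2, col=1)
  Distance 9: (row=0, col=0), (row=2, col=0)
Total reachable: 30 (grid has 30 open cells total)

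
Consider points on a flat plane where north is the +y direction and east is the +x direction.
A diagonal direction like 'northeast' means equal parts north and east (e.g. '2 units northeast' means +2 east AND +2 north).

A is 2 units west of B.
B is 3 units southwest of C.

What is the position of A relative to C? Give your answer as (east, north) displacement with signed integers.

Place C at the origin (east=0, north=0).
  B is 3 units southwest of C: delta (east=-3, north=-3); B at (east=-3, north=-3).
  A is 2 units west of B: delta (east=-2, north=+0); A at (east=-5, north=-3).
Therefore A relative to C: (east=-5, north=-3).

Answer: A is at (east=-5, north=-3) relative to C.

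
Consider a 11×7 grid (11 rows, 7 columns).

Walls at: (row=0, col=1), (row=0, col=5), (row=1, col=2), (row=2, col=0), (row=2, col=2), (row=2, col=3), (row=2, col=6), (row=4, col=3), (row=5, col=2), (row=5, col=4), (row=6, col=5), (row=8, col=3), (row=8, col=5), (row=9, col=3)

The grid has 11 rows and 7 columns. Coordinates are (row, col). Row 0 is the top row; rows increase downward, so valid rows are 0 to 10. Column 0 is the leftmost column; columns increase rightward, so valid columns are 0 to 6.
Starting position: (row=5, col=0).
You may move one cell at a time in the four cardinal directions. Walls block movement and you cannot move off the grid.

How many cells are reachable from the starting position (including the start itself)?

Answer: Reachable cells: 63

Derivation:
BFS flood-fill from (row=5, col=0):
  Distance 0: (row=5, col=0)
  Distance 1: (row=4, col=0), (row=5, col=1), (row=6, col=0)
  Distance 2: (row=3, col=0), (row=4, col=1), (row=6, col=1), (row=7, col=0)
  Distance 3: (row=3, col=1), (row=4, col=2), (row=6, col=2), (row=7, col=1), (row=8, col=0)
  Distance 4: (row=2, col=1), (row=3, col=2), (row=6, col=3), (row=7, col=2), (row=8, col=1), (row=9, col=0)
  Distance 5: (row=1, col=1), (row=3, col=3), (row=5, col=3), (row=6, col=4), (row=7, col=3), (row=8, col=2), (row=9, col=1), (row=10, col=0)
  Distance 6: (row=1, col=0), (row=3, col=4), (row=7, col=4), (row=9, col=2), (row=10, col=1)
  Distance 7: (row=0, col=0), (row=2, col=4), (row=3, col=5), (row=4, col=4), (row=7, col=5), (row=8, col=4), (row=10, col=2)
  Distance 8: (row=1, col=4), (row=2, col=5), (row=3, col=6), (row=4, col=5), (row=7, col=6), (row=9, col=4), (row=10, col=3)
  Distance 9: (row=0, col=4), (row=1, col=3), (row=1, col=5), (row=4, col=6), (row=5, col=5), (row=6, col=6), (row=8, col=6), (row=9, col=5), (row=10, col=4)
  Distance 10: (row=0, col=3), (row=1, col=6), (row=5, col=6), (row=9, col=6), (row=10, col=5)
  Distance 11: (row=0, col=2), (row=0, col=6), (row=10, col=6)
Total reachable: 63 (grid has 63 open cells total)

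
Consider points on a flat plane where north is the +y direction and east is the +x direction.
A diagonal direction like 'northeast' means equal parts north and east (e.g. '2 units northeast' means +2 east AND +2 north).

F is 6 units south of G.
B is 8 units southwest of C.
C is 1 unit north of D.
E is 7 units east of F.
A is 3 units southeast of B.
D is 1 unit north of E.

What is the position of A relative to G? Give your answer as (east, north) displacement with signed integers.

Answer: A is at (east=2, north=-15) relative to G.

Derivation:
Place G at the origin (east=0, north=0).
  F is 6 units south of G: delta (east=+0, north=-6); F at (east=0, north=-6).
  E is 7 units east of F: delta (east=+7, north=+0); E at (east=7, north=-6).
  D is 1 unit north of E: delta (east=+0, north=+1); D at (east=7, north=-5).
  C is 1 unit north of D: delta (east=+0, north=+1); C at (east=7, north=-4).
  B is 8 units southwest of C: delta (east=-8, north=-8); B at (east=-1, north=-12).
  A is 3 units southeast of B: delta (east=+3, north=-3); A at (east=2, north=-15).
Therefore A relative to G: (east=2, north=-15).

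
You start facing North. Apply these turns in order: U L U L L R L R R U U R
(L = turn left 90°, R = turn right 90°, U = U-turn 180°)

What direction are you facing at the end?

Answer: Final heading: North

Derivation:
Start: North
  U (U-turn (180°)) -> South
  L (left (90° counter-clockwise)) -> East
  U (U-turn (180°)) -> West
  L (left (90° counter-clockwise)) -> South
  L (left (90° counter-clockwise)) -> East
  R (right (90° clockwise)) -> South
  L (left (90° counter-clockwise)) -> East
  R (right (90° clockwise)) -> South
  R (right (90° clockwise)) -> West
  U (U-turn (180°)) -> East
  U (U-turn (180°)) -> West
  R (right (90° clockwise)) -> North
Final: North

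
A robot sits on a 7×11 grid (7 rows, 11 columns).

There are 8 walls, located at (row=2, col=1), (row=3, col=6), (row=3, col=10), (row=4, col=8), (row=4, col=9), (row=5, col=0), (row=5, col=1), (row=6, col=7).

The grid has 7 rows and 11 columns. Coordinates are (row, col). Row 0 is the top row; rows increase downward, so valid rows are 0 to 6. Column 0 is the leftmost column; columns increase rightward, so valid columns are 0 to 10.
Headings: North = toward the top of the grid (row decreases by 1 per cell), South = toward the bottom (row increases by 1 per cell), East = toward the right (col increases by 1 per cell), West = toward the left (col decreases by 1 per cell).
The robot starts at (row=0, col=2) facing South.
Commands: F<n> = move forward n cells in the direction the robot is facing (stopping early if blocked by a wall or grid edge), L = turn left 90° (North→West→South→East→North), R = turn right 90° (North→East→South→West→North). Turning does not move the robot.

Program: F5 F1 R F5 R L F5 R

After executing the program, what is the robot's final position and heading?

Start: (row=0, col=2), facing South
  F5: move forward 5, now at (row=5, col=2)
  F1: move forward 1, now at (row=6, col=2)
  R: turn right, now facing West
  F5: move forward 2/5 (blocked), now at (row=6, col=0)
  R: turn right, now facing North
  L: turn left, now facing West
  F5: move forward 0/5 (blocked), now at (row=6, col=0)
  R: turn right, now facing North
Final: (row=6, col=0), facing North

Answer: Final position: (row=6, col=0), facing North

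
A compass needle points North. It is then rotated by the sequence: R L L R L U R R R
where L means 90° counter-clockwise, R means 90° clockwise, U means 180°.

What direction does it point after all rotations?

Start: North
  R (right (90° clockwise)) -> East
  L (left (90° counter-clockwise)) -> North
  L (left (90° counter-clockwise)) -> West
  R (right (90° clockwise)) -> North
  L (left (90° counter-clockwise)) -> West
  U (U-turn (180°)) -> East
  R (right (90° clockwise)) -> South
  R (right (90° clockwise)) -> West
  R (right (90° clockwise)) -> North
Final: North

Answer: Final heading: North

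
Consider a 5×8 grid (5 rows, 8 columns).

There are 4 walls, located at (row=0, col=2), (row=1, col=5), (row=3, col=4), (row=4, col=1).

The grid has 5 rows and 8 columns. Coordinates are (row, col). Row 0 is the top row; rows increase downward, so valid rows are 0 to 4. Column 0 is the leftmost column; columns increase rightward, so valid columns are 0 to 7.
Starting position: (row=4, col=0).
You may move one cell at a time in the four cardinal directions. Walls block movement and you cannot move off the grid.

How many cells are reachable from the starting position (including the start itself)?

BFS flood-fill from (row=4, col=0):
  Distance 0: (row=4, col=0)
  Distance 1: (row=3, col=0)
  Distance 2: (row=2, col=0), (row=3, col=1)
  Distance 3: (row=1, col=0), (row=2, col=1), (row=3, col=2)
  Distance 4: (row=0, col=0), (row=1, col=1), (row=2, col=2), (row=3, col=3), (row=4, col=2)
  Distance 5: (row=0, col=1), (row=1, col=2), (row=2, col=3), (row=4, col=3)
  Distance 6: (row=1, col=3), (row=2, col=4), (row=4, col=4)
  Distance 7: (row=0, col=3), (row=1, col=4), (row=2, col=5), (row=4, col=5)
  Distance 8: (row=0, col=4), (row=2, col=6), (row=3, col=5), (row=4, col=6)
  Distance 9: (row=0, col=5), (row=1, col=6), (row=2, col=7), (row=3, col=6), (row=4, col=7)
  Distance 10: (row=0, col=6), (row=1, col=7), (row=3, col=7)
  Distance 11: (row=0, col=7)
Total reachable: 36 (grid has 36 open cells total)

Answer: Reachable cells: 36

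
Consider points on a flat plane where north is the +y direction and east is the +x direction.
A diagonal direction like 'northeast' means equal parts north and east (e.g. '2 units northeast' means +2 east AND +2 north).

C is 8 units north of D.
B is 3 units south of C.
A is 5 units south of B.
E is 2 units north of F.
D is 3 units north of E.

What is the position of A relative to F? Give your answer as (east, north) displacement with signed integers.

Place F at the origin (east=0, north=0).
  E is 2 units north of F: delta (east=+0, north=+2); E at (east=0, north=2).
  D is 3 units north of E: delta (east=+0, north=+3); D at (east=0, north=5).
  C is 8 units north of D: delta (east=+0, north=+8); C at (east=0, north=13).
  B is 3 units south of C: delta (east=+0, north=-3); B at (east=0, north=10).
  A is 5 units south of B: delta (east=+0, north=-5); A at (east=0, north=5).
Therefore A relative to F: (east=0, north=5).

Answer: A is at (east=0, north=5) relative to F.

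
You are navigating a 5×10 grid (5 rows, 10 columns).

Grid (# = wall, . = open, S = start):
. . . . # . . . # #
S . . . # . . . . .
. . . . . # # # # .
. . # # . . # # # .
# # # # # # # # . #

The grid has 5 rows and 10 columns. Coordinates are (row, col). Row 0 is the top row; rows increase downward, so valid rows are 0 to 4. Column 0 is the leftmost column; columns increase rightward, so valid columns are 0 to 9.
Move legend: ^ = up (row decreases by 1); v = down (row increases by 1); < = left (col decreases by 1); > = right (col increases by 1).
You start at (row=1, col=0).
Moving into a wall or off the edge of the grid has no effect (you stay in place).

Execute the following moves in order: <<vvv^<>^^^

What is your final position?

Start: (row=1, col=0)
  < (left): blocked, stay at (row=1, col=0)
  < (left): blocked, stay at (row=1, col=0)
  v (down): (row=1, col=0) -> (row=2, col=0)
  v (down): (row=2, col=0) -> (row=3, col=0)
  v (down): blocked, stay at (row=3, col=0)
  ^ (up): (row=3, col=0) -> (row=2, col=0)
  < (left): blocked, stay at (row=2, col=0)
  > (right): (row=2, col=0) -> (row=2, col=1)
  ^ (up): (row=2, col=1) -> (row=1, col=1)
  ^ (up): (row=1, col=1) -> (row=0, col=1)
  ^ (up): blocked, stay at (row=0, col=1)
Final: (row=0, col=1)

Answer: Final position: (row=0, col=1)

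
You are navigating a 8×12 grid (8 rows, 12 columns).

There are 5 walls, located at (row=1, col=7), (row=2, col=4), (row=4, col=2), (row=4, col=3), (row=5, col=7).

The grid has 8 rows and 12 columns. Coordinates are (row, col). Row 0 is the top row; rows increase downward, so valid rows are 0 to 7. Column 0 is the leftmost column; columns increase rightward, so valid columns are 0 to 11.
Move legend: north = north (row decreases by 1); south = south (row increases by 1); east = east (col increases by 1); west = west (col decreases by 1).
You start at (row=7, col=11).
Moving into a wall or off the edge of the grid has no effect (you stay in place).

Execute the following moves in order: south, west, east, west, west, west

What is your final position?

Start: (row=7, col=11)
  south (south): blocked, stay at (row=7, col=11)
  west (west): (row=7, col=11) -> (row=7, col=10)
  east (east): (row=7, col=10) -> (row=7, col=11)
  west (west): (row=7, col=11) -> (row=7, col=10)
  west (west): (row=7, col=10) -> (row=7, col=9)
  west (west): (row=7, col=9) -> (row=7, col=8)
Final: (row=7, col=8)

Answer: Final position: (row=7, col=8)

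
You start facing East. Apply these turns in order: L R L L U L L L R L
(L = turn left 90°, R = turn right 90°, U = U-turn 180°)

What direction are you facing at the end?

Answer: Final heading: South

Derivation:
Start: East
  L (left (90° counter-clockwise)) -> North
  R (right (90° clockwise)) -> East
  L (left (90° counter-clockwise)) -> North
  L (left (90° counter-clockwise)) -> West
  U (U-turn (180°)) -> East
  L (left (90° counter-clockwise)) -> North
  L (left (90° counter-clockwise)) -> West
  L (left (90° counter-clockwise)) -> South
  R (right (90° clockwise)) -> West
  L (left (90° counter-clockwise)) -> South
Final: South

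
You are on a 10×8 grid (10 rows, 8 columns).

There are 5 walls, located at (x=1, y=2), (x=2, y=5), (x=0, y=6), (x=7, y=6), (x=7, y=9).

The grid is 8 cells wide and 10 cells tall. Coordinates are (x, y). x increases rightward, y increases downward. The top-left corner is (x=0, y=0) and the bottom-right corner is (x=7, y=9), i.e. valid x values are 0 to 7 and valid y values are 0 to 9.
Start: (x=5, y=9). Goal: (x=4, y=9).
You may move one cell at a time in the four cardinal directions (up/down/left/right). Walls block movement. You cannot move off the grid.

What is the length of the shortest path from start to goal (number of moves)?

Answer: Shortest path length: 1

Derivation:
BFS from (x=5, y=9) until reaching (x=4, y=9):
  Distance 0: (x=5, y=9)
  Distance 1: (x=5, y=8), (x=4, y=9), (x=6, y=9)  <- goal reached here
One shortest path (1 moves): (x=5, y=9) -> (x=4, y=9)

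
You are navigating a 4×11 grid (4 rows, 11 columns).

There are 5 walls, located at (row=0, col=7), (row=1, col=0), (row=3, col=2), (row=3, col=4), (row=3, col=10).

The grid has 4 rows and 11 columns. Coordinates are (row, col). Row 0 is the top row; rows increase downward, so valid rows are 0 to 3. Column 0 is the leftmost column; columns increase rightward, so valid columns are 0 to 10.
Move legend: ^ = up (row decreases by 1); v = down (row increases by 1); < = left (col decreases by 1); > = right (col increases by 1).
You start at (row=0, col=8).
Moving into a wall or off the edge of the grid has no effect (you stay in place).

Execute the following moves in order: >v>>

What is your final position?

Answer: Final position: (row=1, col=10)

Derivation:
Start: (row=0, col=8)
  > (right): (row=0, col=8) -> (row=0, col=9)
  v (down): (row=0, col=9) -> (row=1, col=9)
  > (right): (row=1, col=9) -> (row=1, col=10)
  > (right): blocked, stay at (row=1, col=10)
Final: (row=1, col=10)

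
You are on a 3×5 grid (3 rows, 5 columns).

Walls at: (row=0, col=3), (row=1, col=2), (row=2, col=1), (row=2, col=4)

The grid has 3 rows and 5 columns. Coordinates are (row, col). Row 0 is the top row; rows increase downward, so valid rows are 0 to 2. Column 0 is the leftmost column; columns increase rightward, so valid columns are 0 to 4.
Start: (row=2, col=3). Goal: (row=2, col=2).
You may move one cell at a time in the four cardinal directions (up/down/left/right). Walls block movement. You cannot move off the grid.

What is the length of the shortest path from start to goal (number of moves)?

Answer: Shortest path length: 1

Derivation:
BFS from (row=2, col=3) until reaching (row=2, col=2):
  Distance 0: (row=2, col=3)
  Distance 1: (row=1, col=3), (row=2, col=2)  <- goal reached here
One shortest path (1 moves): (row=2, col=3) -> (row=2, col=2)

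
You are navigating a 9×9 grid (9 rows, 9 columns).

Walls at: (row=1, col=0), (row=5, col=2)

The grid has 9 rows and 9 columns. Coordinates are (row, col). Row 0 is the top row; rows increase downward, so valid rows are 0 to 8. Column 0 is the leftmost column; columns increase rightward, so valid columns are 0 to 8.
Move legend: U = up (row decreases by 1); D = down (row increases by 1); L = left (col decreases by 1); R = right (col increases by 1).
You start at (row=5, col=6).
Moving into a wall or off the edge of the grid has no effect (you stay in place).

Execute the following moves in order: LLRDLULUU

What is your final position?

Answer: Final position: (row=3, col=3)

Derivation:
Start: (row=5, col=6)
  L (left): (row=5, col=6) -> (row=5, col=5)
  L (left): (row=5, col=5) -> (row=5, col=4)
  R (right): (row=5, col=4) -> (row=5, col=5)
  D (down): (row=5, col=5) -> (row=6, col=5)
  L (left): (row=6, col=5) -> (row=6, col=4)
  U (up): (row=6, col=4) -> (row=5, col=4)
  L (left): (row=5, col=4) -> (row=5, col=3)
  U (up): (row=5, col=3) -> (row=4, col=3)
  U (up): (row=4, col=3) -> (row=3, col=3)
Final: (row=3, col=3)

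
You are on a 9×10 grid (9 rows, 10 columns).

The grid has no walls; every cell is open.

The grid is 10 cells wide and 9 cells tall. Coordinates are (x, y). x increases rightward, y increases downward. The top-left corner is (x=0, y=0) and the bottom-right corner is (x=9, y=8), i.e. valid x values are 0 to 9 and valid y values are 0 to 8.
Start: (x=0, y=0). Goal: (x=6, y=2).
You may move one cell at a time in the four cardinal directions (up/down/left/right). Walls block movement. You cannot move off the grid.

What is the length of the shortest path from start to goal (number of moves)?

BFS from (x=0, y=0) until reaching (x=6, y=2):
  Distance 0: (x=0, y=0)
  Distance 1: (x=1, y=0), (x=0, y=1)
  Distance 2: (x=2, y=0), (x=1, y=1), (x=0, y=2)
  Distance 3: (x=3, y=0), (x=2, y=1), (x=1, y=2), (x=0, y=3)
  Distance 4: (x=4, y=0), (x=3, y=1), (x=2, y=2), (x=1, y=3), (x=0, y=4)
  Distance 5: (x=5, y=0), (x=4, y=1), (x=3, y=2), (x=2, y=3), (x=1, y=4), (x=0, y=5)
  Distance 6: (x=6, y=0), (x=5, y=1), (x=4, y=2), (x=3, y=3), (x=2, y=4), (x=1, y=5), (x=0, y=6)
  Distance 7: (x=7, y=0), (x=6, y=1), (x=5, y=2), (x=4, y=3), (x=3, y=4), (x=2, y=5), (x=1, y=6), (x=0, y=7)
  Distance 8: (x=8, y=0), (x=7, y=1), (x=6, y=2), (x=5, y=3), (x=4, y=4), (x=3, y=5), (x=2, y=6), (x=1, y=7), (x=0, y=8)  <- goal reached here
One shortest path (8 moves): (x=0, y=0) -> (x=1, y=0) -> (x=2, y=0) -> (x=3, y=0) -> (x=4, y=0) -> (x=5, y=0) -> (x=6, y=0) -> (x=6, y=1) -> (x=6, y=2)

Answer: Shortest path length: 8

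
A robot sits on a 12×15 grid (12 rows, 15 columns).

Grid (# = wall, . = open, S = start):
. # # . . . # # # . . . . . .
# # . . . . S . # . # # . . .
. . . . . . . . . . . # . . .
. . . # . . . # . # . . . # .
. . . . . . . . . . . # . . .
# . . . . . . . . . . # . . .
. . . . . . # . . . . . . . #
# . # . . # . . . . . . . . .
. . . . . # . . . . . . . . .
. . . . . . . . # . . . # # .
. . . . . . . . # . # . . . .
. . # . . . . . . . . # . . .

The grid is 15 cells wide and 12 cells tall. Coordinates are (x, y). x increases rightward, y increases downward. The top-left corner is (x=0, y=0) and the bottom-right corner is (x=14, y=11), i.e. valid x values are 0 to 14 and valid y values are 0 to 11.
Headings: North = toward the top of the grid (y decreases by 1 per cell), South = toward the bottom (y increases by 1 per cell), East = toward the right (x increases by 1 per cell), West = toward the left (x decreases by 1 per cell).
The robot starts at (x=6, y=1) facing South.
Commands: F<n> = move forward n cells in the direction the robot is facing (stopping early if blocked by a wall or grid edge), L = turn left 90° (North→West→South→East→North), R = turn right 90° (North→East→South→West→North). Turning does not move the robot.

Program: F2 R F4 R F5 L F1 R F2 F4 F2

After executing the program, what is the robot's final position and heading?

Answer: Final position: (x=3, y=0), facing North

Derivation:
Start: (x=6, y=1), facing South
  F2: move forward 2, now at (x=6, y=3)
  R: turn right, now facing West
  F4: move forward 2/4 (blocked), now at (x=4, y=3)
  R: turn right, now facing North
  F5: move forward 3/5 (blocked), now at (x=4, y=0)
  L: turn left, now facing West
  F1: move forward 1, now at (x=3, y=0)
  R: turn right, now facing North
  F2: move forward 0/2 (blocked), now at (x=3, y=0)
  F4: move forward 0/4 (blocked), now at (x=3, y=0)
  F2: move forward 0/2 (blocked), now at (x=3, y=0)
Final: (x=3, y=0), facing North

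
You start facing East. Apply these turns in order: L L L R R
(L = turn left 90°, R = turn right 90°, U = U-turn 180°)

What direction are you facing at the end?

Answer: Final heading: North

Derivation:
Start: East
  L (left (90° counter-clockwise)) -> North
  L (left (90° counter-clockwise)) -> West
  L (left (90° counter-clockwise)) -> South
  R (right (90° clockwise)) -> West
  R (right (90° clockwise)) -> North
Final: North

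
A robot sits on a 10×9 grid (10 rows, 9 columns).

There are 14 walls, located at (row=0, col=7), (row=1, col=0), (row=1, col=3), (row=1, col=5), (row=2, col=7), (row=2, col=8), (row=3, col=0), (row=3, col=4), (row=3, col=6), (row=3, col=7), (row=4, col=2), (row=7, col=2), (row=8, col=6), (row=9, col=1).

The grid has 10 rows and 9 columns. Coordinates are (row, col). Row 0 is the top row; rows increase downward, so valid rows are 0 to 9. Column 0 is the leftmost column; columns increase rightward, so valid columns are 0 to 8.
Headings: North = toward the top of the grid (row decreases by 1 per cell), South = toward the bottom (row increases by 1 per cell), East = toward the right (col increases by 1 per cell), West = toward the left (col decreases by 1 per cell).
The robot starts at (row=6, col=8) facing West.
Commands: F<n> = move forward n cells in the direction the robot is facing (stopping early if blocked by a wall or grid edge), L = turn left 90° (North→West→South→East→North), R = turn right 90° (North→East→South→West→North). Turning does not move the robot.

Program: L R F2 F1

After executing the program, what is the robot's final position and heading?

Start: (row=6, col=8), facing West
  L: turn left, now facing South
  R: turn right, now facing West
  F2: move forward 2, now at (row=6, col=6)
  F1: move forward 1, now at (row=6, col=5)
Final: (row=6, col=5), facing West

Answer: Final position: (row=6, col=5), facing West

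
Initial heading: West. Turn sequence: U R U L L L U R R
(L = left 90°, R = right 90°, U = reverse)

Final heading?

Answer: Final heading: East

Derivation:
Start: West
  U (U-turn (180°)) -> East
  R (right (90° clockwise)) -> South
  U (U-turn (180°)) -> North
  L (left (90° counter-clockwise)) -> West
  L (left (90° counter-clockwise)) -> South
  L (left (90° counter-clockwise)) -> East
  U (U-turn (180°)) -> West
  R (right (90° clockwise)) -> North
  R (right (90° clockwise)) -> East
Final: East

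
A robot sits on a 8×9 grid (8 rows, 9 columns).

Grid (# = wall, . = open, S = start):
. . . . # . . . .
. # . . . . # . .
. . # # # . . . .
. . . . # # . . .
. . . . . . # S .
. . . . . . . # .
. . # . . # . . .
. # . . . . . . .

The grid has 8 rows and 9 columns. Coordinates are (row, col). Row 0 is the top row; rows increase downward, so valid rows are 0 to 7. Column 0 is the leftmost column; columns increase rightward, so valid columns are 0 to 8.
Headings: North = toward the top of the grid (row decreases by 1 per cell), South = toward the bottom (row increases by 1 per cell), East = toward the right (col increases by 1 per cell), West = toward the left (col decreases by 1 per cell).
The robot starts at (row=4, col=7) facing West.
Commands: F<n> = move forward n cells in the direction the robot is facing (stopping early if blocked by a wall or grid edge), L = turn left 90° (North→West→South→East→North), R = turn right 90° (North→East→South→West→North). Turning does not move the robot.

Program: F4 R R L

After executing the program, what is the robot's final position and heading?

Answer: Final position: (row=4, col=7), facing North

Derivation:
Start: (row=4, col=7), facing West
  F4: move forward 0/4 (blocked), now at (row=4, col=7)
  R: turn right, now facing North
  R: turn right, now facing East
  L: turn left, now facing North
Final: (row=4, col=7), facing North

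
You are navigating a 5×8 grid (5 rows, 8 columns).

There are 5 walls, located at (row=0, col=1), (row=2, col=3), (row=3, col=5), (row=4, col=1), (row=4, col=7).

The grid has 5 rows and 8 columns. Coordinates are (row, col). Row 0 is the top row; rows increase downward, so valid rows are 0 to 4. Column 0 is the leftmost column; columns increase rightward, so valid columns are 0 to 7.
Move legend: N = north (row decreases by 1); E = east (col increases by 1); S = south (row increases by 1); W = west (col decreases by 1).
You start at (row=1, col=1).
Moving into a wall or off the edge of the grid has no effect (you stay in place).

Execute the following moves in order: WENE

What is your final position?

Start: (row=1, col=1)
  W (west): (row=1, col=1) -> (row=1, col=0)
  E (east): (row=1, col=0) -> (row=1, col=1)
  N (north): blocked, stay at (row=1, col=1)
  E (east): (row=1, col=1) -> (row=1, col=2)
Final: (row=1, col=2)

Answer: Final position: (row=1, col=2)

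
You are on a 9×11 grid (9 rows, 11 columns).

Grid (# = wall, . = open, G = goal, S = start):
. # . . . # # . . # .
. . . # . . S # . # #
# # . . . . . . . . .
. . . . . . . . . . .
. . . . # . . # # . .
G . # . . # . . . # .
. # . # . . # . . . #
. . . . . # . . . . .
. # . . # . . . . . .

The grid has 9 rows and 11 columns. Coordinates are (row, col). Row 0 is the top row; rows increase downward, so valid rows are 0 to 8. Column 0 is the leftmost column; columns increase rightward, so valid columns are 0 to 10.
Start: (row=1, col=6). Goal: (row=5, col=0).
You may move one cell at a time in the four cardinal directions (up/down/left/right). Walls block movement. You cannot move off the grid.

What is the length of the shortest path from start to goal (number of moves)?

BFS from (row=1, col=6) until reaching (row=5, col=0):
  Distance 0: (row=1, col=6)
  Distance 1: (row=1, col=5), (row=2, col=6)
  Distance 2: (row=1, col=4), (row=2, col=5), (row=2, col=7), (row=3, col=6)
  Distance 3: (row=0, col=4), (row=2, col=4), (row=2, col=8), (row=3, col=5), (row=3, col=7), (row=4, col=6)
  Distance 4: (row=0, col=3), (row=1, col=8), (row=2, col=3), (row=2, col=9), (row=3, col=4), (row=3, col=8), (row=4, col=5), (row=5, col=6)
  Distance 5: (row=0, col=2), (row=0, col=8), (row=2, col=2), (row=2, col=10), (row=3, col=3), (row=3, col=9), (row=5, col=7)
  Distance 6: (row=0, col=7), (row=1, col=2), (row=3, col=2), (row=3, col=10), (row=4, col=3), (row=4, col=9), (row=5, col=8), (row=6, col=7)
  Distance 7: (row=1, col=1), (row=3, col=1), (row=4, col=2), (row=4, col=10), (row=5, col=3), (row=6, col=8), (row=7, col=7)
  Distance 8: (row=1, col=0), (row=3, col=0), (row=4, col=1), (row=5, col=4), (row=5, col=10), (row=6, col=9), (row=7, col=6), (row=7, col=8), (row=8, col=7)
  Distance 9: (row=0, col=0), (row=4, col=0), (row=5, col=1), (row=6, col=4), (row=7, col=9), (row=8, col=6), (row=8, col=8)
  Distance 10: (row=5, col=0), (row=6, col=5), (row=7, col=4), (row=7, col=10), (row=8, col=5), (row=8, col=9)  <- goal reached here
One shortest path (10 moves): (row=1, col=6) -> (row=1, col=5) -> (row=1, col=4) -> (row=2, col=4) -> (row=2, col=3) -> (row=2, col=2) -> (row=3, col=2) -> (row=3, col=1) -> (row=3, col=0) -> (row=4, col=0) -> (row=5, col=0)

Answer: Shortest path length: 10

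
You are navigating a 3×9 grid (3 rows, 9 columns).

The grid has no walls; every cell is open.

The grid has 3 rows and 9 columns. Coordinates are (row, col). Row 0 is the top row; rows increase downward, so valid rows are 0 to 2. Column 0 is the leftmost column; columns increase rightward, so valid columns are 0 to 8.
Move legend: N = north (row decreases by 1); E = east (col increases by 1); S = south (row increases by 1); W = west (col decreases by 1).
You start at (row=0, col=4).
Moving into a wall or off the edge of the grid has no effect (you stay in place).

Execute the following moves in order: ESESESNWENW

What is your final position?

Start: (row=0, col=4)
  E (east): (row=0, col=4) -> (row=0, col=5)
  S (south): (row=0, col=5) -> (row=1, col=5)
  E (east): (row=1, col=5) -> (row=1, col=6)
  S (south): (row=1, col=6) -> (row=2, col=6)
  E (east): (row=2, col=6) -> (row=2, col=7)
  S (south): blocked, stay at (row=2, col=7)
  N (north): (row=2, col=7) -> (row=1, col=7)
  W (west): (row=1, col=7) -> (row=1, col=6)
  E (east): (row=1, col=6) -> (row=1, col=7)
  N (north): (row=1, col=7) -> (row=0, col=7)
  W (west): (row=0, col=7) -> (row=0, col=6)
Final: (row=0, col=6)

Answer: Final position: (row=0, col=6)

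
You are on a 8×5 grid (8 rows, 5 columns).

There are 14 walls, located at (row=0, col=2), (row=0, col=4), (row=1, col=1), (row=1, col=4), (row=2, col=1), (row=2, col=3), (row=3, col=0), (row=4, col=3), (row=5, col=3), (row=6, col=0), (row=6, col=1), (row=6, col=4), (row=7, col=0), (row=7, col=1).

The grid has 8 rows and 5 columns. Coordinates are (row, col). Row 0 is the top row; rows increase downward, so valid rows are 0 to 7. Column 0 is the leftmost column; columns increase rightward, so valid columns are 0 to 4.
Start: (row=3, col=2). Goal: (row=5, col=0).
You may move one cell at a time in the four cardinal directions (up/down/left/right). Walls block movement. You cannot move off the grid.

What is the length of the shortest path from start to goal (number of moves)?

BFS from (row=3, col=2) until reaching (row=5, col=0):
  Distance 0: (row=3, col=2)
  Distance 1: (row=2, col=2), (row=3, col=1), (row=3, col=3), (row=4, col=2)
  Distance 2: (row=1, col=2), (row=3, col=4), (row=4, col=1), (row=5, col=2)
  Distance 3: (row=1, col=3), (row=2, col=4), (row=4, col=0), (row=4, col=4), (row=5, col=1), (row=6, col=2)
  Distance 4: (row=0, col=3), (row=5, col=0), (row=5, col=4), (row=6, col=3), (row=7, col=2)  <- goal reached here
One shortest path (4 moves): (row=3, col=2) -> (row=3, col=1) -> (row=4, col=1) -> (row=4, col=0) -> (row=5, col=0)

Answer: Shortest path length: 4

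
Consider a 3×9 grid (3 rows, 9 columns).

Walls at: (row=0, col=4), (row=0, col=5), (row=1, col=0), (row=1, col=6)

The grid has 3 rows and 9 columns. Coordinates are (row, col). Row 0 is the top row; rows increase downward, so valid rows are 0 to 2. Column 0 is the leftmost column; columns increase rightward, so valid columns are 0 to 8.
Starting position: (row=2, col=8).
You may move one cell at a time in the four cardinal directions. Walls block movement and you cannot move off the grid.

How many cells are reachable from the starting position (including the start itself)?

Answer: Reachable cells: 23

Derivation:
BFS flood-fill from (row=2, col=8):
  Distance 0: (row=2, col=8)
  Distance 1: (row=1, col=8), (row=2, col=7)
  Distance 2: (row=0, col=8), (row=1, col=7), (row=2, col=6)
  Distance 3: (row=0, col=7), (row=2, col=5)
  Distance 4: (row=0, col=6), (row=1, col=5), (row=2, col=4)
  Distance 5: (row=1, col=4), (row=2, col=3)
  Distance 6: (row=1, col=3), (row=2, col=2)
  Distance 7: (row=0, col=3), (row=1, col=2), (row=2, col=1)
  Distance 8: (row=0, col=2), (row=1, col=1), (row=2, col=0)
  Distance 9: (row=0, col=1)
  Distance 10: (row=0, col=0)
Total reachable: 23 (grid has 23 open cells total)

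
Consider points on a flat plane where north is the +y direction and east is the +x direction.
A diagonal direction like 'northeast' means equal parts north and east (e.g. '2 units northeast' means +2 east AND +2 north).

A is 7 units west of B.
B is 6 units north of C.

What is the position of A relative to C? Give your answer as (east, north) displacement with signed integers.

Place C at the origin (east=0, north=0).
  B is 6 units north of C: delta (east=+0, north=+6); B at (east=0, north=6).
  A is 7 units west of B: delta (east=-7, north=+0); A at (east=-7, north=6).
Therefore A relative to C: (east=-7, north=6).

Answer: A is at (east=-7, north=6) relative to C.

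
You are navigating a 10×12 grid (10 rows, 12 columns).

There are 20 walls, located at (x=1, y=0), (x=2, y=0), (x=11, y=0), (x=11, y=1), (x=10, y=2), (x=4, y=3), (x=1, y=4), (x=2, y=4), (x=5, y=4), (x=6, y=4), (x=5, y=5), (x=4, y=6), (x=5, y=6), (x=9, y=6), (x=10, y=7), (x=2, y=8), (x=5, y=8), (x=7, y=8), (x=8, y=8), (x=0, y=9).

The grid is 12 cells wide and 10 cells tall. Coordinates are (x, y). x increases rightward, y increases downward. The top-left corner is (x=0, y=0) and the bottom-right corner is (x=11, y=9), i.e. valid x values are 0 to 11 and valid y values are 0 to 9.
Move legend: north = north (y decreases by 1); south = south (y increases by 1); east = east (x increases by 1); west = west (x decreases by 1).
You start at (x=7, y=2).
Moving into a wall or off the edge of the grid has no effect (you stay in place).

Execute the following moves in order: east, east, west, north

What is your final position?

Answer: Final position: (x=8, y=1)

Derivation:
Start: (x=7, y=2)
  east (east): (x=7, y=2) -> (x=8, y=2)
  east (east): (x=8, y=2) -> (x=9, y=2)
  west (west): (x=9, y=2) -> (x=8, y=2)
  north (north): (x=8, y=2) -> (x=8, y=1)
Final: (x=8, y=1)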